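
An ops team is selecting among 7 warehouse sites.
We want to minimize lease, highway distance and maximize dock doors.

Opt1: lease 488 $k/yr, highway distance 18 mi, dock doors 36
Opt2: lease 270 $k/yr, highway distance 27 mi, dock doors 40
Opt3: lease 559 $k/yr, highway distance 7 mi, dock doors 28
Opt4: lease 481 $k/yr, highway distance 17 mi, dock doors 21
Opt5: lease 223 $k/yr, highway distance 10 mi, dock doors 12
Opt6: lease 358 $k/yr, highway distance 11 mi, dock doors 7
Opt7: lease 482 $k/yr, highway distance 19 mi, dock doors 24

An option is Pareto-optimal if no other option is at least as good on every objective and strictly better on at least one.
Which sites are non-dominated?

Opt1: not dominated.
Opt2: not dominated (best dock doors).
Opt3: not dominated (best highway distance).
Opt4: not dominated.
Opt5: not dominated (best lease).
Opt6: dominated by Opt5 (lease 223≤358, highway distance 10≤11, dock doors 12≥7).
Opt7: not dominated.

Opt1, Opt2, Opt3, Opt4, Opt5, Opt7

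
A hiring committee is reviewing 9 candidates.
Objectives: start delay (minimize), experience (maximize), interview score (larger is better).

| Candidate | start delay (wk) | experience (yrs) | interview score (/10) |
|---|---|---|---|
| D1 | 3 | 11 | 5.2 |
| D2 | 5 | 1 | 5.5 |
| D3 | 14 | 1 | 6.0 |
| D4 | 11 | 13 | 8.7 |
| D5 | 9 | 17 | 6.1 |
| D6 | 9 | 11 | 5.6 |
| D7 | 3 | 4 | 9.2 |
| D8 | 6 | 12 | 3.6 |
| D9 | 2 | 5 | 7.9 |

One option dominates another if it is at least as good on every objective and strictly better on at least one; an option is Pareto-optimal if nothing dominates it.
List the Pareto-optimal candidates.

D1: not dominated.
D2: dominated by D7 (start delay 3≤5, experience 4≥1, interview score 9.2≥5.5).
D3: dominated by D4 (start delay 11≤14, experience 13≥1, interview score 8.7≥6.0).
D4: not dominated.
D5: not dominated (best experience).
D6: dominated by D5 (start delay 9≤9, experience 17≥11, interview score 6.1≥5.6).
D7: not dominated (best interview score).
D8: not dominated.
D9: not dominated (best start delay).

D1, D4, D5, D7, D8, D9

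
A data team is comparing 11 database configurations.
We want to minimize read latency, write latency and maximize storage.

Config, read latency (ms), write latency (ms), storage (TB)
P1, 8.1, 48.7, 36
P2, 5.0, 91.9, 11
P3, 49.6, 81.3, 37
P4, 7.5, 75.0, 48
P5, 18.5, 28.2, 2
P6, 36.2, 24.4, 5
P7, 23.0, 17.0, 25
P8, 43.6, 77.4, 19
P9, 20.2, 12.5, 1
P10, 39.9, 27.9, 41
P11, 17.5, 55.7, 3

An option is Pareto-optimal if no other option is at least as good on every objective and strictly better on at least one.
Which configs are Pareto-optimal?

P1: not dominated.
P2: not dominated (best read latency).
P3: dominated by P4 (read latency 7.5≤49.6, write latency 75.0≤81.3, storage 48≥37).
P4: not dominated (best storage).
P5: not dominated.
P6: dominated by P7 (read latency 23.0≤36.2, write latency 17.0≤24.4, storage 25≥5).
P7: not dominated.
P8: dominated by P1 (read latency 8.1≤43.6, write latency 48.7≤77.4, storage 36≥19).
P9: not dominated (best write latency).
P10: not dominated.
P11: dominated by P1 (read latency 8.1≤17.5, write latency 48.7≤55.7, storage 36≥3).

P1, P2, P4, P5, P7, P9, P10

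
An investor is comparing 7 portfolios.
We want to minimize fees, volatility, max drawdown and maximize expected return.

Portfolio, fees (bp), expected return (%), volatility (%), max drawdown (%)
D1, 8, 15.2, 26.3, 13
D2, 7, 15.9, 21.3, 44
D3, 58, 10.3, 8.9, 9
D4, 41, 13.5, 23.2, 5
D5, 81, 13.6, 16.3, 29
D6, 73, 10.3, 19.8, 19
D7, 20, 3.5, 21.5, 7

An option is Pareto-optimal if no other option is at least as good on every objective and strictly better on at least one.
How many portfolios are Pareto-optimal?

6

D1: not dominated.
D2: not dominated (best fees).
D3: not dominated (best volatility).
D4: not dominated (best max drawdown).
D5: not dominated.
D6: dominated by D3 (fees 58≤73, expected return 10.3≥10.3, volatility 8.9≤19.8, max drawdown 9≤19).
D7: not dominated.
Pareto-optimal: D1, D2, D3, D4, D5, D7 → 6.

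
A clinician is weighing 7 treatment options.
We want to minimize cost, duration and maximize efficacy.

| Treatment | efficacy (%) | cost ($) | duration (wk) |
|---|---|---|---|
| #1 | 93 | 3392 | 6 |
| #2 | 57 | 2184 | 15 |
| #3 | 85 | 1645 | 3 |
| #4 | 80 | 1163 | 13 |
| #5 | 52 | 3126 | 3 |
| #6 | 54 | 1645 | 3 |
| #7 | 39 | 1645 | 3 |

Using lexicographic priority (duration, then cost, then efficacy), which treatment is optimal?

#3

First minimize duration: best is 3, kept {#3, #5, #6, #7}.
Then minimize cost: best is 1645, kept {#3, #6, #7}.
Then maximize efficacy: best is 85, kept {#3}.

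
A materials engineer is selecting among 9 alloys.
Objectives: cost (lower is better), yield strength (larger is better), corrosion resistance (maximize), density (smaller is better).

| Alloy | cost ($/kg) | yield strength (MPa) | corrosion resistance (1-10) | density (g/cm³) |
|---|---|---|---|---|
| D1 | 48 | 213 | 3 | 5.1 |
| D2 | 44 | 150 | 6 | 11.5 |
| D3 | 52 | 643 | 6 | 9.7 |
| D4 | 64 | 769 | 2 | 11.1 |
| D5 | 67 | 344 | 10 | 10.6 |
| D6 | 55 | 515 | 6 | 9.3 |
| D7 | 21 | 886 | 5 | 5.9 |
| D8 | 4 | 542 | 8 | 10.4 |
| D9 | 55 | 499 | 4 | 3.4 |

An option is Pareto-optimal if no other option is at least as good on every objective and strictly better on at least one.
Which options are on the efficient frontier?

D1: not dominated.
D2: dominated by D8 (cost 4≤44, yield strength 542≥150, corrosion resistance 8≥6, density 10.4≤11.5).
D3: not dominated.
D4: dominated by D7 (cost 21≤64, yield strength 886≥769, corrosion resistance 5≥2, density 5.9≤11.1).
D5: not dominated (best corrosion resistance).
D6: not dominated.
D7: not dominated (best yield strength).
D8: not dominated (best cost).
D9: not dominated (best density).

D1, D3, D5, D6, D7, D8, D9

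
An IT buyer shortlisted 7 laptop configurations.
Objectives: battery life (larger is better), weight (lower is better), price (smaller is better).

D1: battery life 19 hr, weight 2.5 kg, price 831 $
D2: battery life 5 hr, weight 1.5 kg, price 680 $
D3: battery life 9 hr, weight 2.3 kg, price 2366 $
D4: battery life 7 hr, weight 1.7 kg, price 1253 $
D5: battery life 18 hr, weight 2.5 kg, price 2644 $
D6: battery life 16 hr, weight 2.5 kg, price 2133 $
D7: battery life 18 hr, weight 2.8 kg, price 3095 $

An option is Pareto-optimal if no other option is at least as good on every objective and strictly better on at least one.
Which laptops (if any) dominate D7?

D1: battery life 19≥18, weight 2.5≤2.8, price 831≤3095 — dominates D7.
D5: battery life 18≥18, weight 2.5≤2.8, price 2644≤3095 — dominates D7.
Others (D2, D3, D4, D6) are each worse than D7 on at least one objective.

D1, D5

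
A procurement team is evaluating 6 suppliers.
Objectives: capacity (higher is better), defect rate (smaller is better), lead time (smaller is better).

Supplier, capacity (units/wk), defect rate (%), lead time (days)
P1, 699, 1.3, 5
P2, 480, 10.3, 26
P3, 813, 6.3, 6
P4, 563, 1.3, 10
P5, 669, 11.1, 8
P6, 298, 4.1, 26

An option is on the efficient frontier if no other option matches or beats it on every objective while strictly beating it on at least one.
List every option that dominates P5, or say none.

P1, P3

P1: capacity 699≥669, defect rate 1.3≤11.1, lead time 5≤8 — dominates P5.
P3: capacity 813≥669, defect rate 6.3≤11.1, lead time 6≤8 — dominates P5.
Others (P2, P4, P6) are each worse than P5 on at least one objective.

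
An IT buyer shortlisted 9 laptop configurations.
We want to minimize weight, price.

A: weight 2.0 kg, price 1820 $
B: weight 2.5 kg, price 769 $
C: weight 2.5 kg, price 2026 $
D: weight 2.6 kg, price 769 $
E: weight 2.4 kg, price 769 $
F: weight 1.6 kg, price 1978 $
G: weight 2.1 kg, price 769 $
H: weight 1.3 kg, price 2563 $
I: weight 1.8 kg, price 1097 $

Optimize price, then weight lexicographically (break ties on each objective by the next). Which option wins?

G

First minimize price: best is 769, kept {B, D, E, G}.
Then minimize weight: best is 2.1, kept {G}.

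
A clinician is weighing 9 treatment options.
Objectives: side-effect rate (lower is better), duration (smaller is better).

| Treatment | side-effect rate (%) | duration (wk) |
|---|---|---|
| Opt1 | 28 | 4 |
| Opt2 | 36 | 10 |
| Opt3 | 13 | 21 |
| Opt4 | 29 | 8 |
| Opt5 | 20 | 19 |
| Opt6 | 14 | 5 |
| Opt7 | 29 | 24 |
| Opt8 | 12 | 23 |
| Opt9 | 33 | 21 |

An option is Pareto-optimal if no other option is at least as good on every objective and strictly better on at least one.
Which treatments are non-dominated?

Opt1, Opt3, Opt6, Opt8

Opt1: not dominated (best duration).
Opt2: dominated by Opt1 (side-effect rate 28≤36, duration 4≤10).
Opt3: not dominated.
Opt4: dominated by Opt1 (side-effect rate 28≤29, duration 4≤8).
Opt5: dominated by Opt6 (side-effect rate 14≤20, duration 5≤19).
Opt6: not dominated.
Opt7: dominated by Opt1 (side-effect rate 28≤29, duration 4≤24).
Opt8: not dominated (best side-effect rate).
Opt9: dominated by Opt1 (side-effect rate 28≤33, duration 4≤21).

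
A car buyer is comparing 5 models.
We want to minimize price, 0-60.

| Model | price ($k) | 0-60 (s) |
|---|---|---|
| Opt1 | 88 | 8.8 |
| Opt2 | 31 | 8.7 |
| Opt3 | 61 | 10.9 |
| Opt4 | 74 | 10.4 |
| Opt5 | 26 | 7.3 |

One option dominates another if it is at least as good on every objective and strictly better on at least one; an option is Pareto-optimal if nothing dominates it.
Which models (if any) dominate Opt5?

Opt1: worse on price (88 vs 26).
Opt2: worse on price (31 vs 26).
Opt3: worse on price (61 vs 26).
Opt4: worse on price (74 vs 26).
No option dominates Opt5.

none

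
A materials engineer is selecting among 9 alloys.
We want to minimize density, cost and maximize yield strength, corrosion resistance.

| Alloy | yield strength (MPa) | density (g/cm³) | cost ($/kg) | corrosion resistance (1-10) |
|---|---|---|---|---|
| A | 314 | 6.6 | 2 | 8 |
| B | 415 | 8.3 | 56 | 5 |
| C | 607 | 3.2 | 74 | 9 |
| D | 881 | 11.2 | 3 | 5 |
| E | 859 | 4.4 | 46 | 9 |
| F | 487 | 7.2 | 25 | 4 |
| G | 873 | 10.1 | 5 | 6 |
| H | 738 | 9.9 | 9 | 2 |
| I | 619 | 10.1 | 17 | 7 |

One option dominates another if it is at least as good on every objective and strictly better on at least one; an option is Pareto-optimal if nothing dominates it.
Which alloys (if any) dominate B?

E: yield strength 859≥415, density 4.4≤8.3, cost 46≤56, corrosion resistance 9≥5 — dominates B.
Others (A, C, D, F, G, H, I) are each worse than B on at least one objective.

E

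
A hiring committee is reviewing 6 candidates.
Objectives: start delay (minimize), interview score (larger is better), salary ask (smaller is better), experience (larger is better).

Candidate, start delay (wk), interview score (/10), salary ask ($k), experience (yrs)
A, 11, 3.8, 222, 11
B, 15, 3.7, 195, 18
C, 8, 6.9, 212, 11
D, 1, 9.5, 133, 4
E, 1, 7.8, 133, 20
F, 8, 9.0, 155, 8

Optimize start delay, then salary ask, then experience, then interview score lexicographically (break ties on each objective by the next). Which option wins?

First minimize start delay: best is 1, kept {D, E}.
Then minimize salary ask: best is 133, kept {D, E}.
Then maximize experience: best is 20, kept {E}.

E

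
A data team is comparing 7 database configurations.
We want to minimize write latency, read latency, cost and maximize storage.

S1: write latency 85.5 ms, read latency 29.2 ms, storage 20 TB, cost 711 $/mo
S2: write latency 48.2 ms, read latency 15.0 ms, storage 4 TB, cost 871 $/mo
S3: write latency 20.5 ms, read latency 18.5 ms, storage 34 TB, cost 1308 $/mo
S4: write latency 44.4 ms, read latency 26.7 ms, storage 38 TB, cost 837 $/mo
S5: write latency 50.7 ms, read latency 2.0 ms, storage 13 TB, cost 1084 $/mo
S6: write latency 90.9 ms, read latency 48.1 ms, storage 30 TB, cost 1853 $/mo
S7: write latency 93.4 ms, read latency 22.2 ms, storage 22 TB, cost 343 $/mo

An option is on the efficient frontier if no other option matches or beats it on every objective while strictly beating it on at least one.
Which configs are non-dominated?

S1: not dominated.
S2: not dominated.
S3: not dominated (best write latency).
S4: not dominated (best storage).
S5: not dominated (best read latency).
S6: dominated by S3 (write latency 20.5≤90.9, read latency 18.5≤48.1, storage 34≥30, cost 1308≤1853).
S7: not dominated (best cost).

S1, S2, S3, S4, S5, S7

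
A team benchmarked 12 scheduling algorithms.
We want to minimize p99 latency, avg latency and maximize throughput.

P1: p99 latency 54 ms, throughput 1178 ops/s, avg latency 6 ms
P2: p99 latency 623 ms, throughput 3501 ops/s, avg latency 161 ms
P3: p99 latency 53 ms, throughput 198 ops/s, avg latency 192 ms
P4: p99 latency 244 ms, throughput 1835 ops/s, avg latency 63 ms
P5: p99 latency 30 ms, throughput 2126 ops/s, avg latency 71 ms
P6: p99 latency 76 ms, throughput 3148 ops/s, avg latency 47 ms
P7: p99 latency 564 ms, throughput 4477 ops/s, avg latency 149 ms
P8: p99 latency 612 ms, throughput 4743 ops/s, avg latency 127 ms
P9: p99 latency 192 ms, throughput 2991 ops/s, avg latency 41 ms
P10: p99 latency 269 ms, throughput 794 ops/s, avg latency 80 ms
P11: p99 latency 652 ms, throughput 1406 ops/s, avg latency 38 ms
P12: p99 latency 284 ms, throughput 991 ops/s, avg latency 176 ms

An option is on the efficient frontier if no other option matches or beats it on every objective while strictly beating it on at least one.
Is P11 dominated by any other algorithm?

No

P1: worse on throughput (1178 vs 1406).
P2: worse on avg latency (161 vs 38).
P3: worse on throughput (198 vs 1406).
P4: worse on avg latency (63 vs 38).
P5: worse on avg latency (71 vs 38).
P6: worse on avg latency (47 vs 38).
P7: worse on avg latency (149 vs 38).
P8: worse on avg latency (127 vs 38).
P9: worse on avg latency (41 vs 38).
P10: worse on throughput (794 vs 1406).
P12: worse on throughput (991 vs 1406).
No option is at least as good as P11 on every objective and strictly better on one.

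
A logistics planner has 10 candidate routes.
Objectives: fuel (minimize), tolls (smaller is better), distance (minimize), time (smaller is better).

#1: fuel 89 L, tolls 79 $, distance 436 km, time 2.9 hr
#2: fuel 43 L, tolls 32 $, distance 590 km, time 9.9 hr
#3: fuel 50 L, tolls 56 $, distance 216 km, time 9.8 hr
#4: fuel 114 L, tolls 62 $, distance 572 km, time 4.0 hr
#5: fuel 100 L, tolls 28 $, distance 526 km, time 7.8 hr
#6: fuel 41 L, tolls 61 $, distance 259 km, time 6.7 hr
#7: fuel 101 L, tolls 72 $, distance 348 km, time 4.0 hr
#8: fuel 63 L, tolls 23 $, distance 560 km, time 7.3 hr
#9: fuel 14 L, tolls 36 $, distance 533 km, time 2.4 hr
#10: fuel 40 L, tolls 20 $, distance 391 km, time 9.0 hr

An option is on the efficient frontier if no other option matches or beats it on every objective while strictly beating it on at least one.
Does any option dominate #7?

No

#1: worse on tolls (79 vs 72).
#2: worse on distance (590 vs 348).
#3: worse on time (9.8 vs 4.0).
#4: worse on fuel (114 vs 101).
#5: worse on distance (526 vs 348).
#6: worse on time (6.7 vs 4.0).
#8: worse on distance (560 vs 348).
#9: worse on distance (533 vs 348).
#10: worse on distance (391 vs 348).
No option is at least as good as #7 on every objective and strictly better on one.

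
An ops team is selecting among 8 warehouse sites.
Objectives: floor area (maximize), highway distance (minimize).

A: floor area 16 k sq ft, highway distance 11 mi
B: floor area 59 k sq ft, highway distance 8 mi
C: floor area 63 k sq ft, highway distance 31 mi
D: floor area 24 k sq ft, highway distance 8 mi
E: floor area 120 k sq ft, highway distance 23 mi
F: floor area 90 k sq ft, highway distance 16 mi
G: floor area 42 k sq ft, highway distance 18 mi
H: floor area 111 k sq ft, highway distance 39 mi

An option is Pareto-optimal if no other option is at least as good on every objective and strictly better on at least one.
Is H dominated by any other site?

Yes

E vs H: floor area 120≥111, highway distance 23≤39 — E is at least as good on every objective and strictly better on at least one, so E dominates H.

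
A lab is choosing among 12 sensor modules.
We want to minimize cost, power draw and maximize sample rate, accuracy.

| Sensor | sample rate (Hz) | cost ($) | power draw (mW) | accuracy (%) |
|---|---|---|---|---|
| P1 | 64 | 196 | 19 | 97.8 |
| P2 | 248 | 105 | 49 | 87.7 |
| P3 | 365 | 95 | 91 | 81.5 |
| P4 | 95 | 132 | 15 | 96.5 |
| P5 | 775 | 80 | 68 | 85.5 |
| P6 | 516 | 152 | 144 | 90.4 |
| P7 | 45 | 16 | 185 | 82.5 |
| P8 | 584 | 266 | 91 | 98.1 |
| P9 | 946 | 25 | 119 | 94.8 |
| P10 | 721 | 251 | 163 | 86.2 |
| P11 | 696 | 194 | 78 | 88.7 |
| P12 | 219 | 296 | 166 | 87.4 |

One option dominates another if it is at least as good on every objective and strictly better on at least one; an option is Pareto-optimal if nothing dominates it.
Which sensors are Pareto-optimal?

P1, P2, P4, P5, P7, P8, P9, P11

P1: not dominated.
P2: not dominated.
P3: dominated by P5 (sample rate 775≥365, cost 80≤95, power draw 68≤91, accuracy 85.5≥81.5).
P4: not dominated (best power draw).
P5: not dominated.
P6: dominated by P9 (sample rate 946≥516, cost 25≤152, power draw 119≤144, accuracy 94.8≥90.4).
P7: not dominated (best cost).
P8: not dominated (best accuracy).
P9: not dominated (best sample rate).
P10: dominated by P9 (sample rate 946≥721, cost 25≤251, power draw 119≤163, accuracy 94.8≥86.2).
P11: not dominated.
P12: dominated by P2 (sample rate 248≥219, cost 105≤296, power draw 49≤166, accuracy 87.7≥87.4).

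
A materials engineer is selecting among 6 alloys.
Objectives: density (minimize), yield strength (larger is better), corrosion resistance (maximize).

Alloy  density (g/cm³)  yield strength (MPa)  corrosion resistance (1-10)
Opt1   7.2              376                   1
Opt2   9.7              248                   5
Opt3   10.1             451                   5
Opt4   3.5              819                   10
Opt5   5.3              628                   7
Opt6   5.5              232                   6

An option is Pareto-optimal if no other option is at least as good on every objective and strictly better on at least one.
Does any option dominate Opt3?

Yes

Opt4 vs Opt3: density 3.5≤10.1, yield strength 819≥451, corrosion resistance 10≥5 — Opt4 is at least as good on every objective and strictly better on at least one, so Opt4 dominates Opt3.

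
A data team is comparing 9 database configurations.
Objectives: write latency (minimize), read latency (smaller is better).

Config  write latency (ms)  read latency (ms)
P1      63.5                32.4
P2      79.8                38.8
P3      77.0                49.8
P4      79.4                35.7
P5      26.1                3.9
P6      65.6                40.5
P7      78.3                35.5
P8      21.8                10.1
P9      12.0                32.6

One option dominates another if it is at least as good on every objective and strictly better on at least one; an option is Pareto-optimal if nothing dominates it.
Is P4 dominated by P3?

No

P3 vs P4: P3 is worse on read latency (49.8 vs 35.7), so it does not dominate P4.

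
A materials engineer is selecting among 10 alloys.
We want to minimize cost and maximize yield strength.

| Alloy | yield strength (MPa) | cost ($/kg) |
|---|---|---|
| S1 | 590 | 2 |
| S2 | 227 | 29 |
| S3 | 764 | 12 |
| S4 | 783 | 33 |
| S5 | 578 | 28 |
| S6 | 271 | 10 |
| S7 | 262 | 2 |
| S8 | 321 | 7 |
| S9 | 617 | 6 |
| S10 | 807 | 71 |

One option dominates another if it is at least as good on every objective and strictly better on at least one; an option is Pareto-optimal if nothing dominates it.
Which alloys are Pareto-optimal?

S1, S3, S4, S9, S10

S1: not dominated.
S2: dominated by S1 (yield strength 590≥227, cost 2≤29).
S3: not dominated.
S4: not dominated.
S5: dominated by S1 (yield strength 590≥578, cost 2≤28).
S6: dominated by S1 (yield strength 590≥271, cost 2≤10).
S7: dominated by S1 (yield strength 590≥262, cost 2≤2).
S8: dominated by S1 (yield strength 590≥321, cost 2≤7).
S9: not dominated.
S10: not dominated (best yield strength).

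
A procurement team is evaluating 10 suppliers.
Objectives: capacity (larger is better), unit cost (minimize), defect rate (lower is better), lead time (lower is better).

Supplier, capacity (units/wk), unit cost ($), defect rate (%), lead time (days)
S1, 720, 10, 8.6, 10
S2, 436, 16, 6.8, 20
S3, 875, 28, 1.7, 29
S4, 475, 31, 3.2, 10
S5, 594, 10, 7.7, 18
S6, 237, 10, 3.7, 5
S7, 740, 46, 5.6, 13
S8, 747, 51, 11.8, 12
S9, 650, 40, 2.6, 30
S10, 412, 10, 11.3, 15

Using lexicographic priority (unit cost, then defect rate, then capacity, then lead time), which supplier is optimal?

First minimize unit cost: best is 10, kept {S1, S5, S6, S10}.
Then minimize defect rate: best is 3.7, kept {S6}.

S6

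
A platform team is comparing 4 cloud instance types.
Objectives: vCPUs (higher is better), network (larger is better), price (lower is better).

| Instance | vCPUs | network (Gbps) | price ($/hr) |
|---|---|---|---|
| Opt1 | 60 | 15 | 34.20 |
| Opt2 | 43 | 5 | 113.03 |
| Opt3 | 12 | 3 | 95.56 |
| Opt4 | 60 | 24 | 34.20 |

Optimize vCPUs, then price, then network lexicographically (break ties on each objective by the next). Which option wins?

First maximize vCPUs: best is 60, kept {Opt1, Opt4}.
Then minimize price: best is 34.20, kept {Opt1, Opt4}.
Then maximize network: best is 24, kept {Opt4}.

Opt4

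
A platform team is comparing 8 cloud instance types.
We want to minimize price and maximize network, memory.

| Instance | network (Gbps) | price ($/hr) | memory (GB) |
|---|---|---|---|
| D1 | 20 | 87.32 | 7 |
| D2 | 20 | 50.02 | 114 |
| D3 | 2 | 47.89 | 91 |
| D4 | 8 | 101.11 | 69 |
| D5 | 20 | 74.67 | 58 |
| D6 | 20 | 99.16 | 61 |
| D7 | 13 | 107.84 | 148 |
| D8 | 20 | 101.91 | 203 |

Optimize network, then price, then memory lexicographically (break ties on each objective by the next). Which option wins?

First maximize network: best is 20, kept {D1, D2, D5, D6, D8}.
Then minimize price: best is 50.02, kept {D2}.

D2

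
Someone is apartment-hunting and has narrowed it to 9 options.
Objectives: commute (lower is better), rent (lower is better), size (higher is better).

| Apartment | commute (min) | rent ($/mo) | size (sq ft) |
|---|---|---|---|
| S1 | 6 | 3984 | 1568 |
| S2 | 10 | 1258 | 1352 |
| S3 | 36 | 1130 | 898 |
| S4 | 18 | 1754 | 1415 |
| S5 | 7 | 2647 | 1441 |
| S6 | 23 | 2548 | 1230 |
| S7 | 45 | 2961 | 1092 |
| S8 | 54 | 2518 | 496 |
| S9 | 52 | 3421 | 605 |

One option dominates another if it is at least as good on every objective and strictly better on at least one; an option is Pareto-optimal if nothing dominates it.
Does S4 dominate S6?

S4 vs S6: commute 18≤23, rent 1754≤2548, size 1415≥1230 — S4 is at least as good on every objective with at least one strict improvement.

Yes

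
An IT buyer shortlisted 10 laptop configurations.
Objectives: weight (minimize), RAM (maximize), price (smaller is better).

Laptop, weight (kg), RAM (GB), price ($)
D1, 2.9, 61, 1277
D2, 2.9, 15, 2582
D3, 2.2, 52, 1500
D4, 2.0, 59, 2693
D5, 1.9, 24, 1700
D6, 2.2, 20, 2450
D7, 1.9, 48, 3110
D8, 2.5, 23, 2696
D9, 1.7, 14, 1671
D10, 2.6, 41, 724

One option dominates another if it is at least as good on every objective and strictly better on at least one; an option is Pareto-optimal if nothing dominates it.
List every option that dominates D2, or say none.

D1, D3, D5, D6, D10

D1: weight 2.9≤2.9, RAM 61≥15, price 1277≤2582 — dominates D2.
D3: weight 2.2≤2.9, RAM 52≥15, price 1500≤2582 — dominates D2.
D5: weight 1.9≤2.9, RAM 24≥15, price 1700≤2582 — dominates D2.
D6: weight 2.2≤2.9, RAM 20≥15, price 2450≤2582 — dominates D2.
D10: weight 2.6≤2.9, RAM 41≥15, price 724≤2582 — dominates D2.
Others (D4, D7, D8, D9) are each worse than D2 on at least one objective.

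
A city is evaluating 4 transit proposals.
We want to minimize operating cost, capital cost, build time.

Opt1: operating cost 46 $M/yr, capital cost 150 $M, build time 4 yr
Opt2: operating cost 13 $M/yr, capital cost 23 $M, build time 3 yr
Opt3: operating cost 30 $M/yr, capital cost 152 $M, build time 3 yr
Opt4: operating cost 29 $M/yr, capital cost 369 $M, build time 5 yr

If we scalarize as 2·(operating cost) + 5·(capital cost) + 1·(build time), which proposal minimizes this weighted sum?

Opt2

Opt1: 2·46 + 5·150 + 1·4 = 846
Opt2: 2·13 + 5·23 + 1·3 = 144
Opt3: 2·30 + 5·152 + 1·3 = 823
Opt4: 2·29 + 5·369 + 1·5 = 1908
Lowest: Opt2 at 144.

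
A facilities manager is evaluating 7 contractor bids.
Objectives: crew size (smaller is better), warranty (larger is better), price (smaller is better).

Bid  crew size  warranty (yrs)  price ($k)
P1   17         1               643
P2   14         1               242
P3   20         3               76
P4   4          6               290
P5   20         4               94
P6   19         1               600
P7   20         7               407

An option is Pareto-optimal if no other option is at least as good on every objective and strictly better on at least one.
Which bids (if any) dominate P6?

P2: crew size 14≤19, warranty 1≥1, price 242≤600 — dominates P6.
P4: crew size 4≤19, warranty 6≥1, price 290≤600 — dominates P6.
Others (P1, P3, P5, P7) are each worse than P6 on at least one objective.

P2, P4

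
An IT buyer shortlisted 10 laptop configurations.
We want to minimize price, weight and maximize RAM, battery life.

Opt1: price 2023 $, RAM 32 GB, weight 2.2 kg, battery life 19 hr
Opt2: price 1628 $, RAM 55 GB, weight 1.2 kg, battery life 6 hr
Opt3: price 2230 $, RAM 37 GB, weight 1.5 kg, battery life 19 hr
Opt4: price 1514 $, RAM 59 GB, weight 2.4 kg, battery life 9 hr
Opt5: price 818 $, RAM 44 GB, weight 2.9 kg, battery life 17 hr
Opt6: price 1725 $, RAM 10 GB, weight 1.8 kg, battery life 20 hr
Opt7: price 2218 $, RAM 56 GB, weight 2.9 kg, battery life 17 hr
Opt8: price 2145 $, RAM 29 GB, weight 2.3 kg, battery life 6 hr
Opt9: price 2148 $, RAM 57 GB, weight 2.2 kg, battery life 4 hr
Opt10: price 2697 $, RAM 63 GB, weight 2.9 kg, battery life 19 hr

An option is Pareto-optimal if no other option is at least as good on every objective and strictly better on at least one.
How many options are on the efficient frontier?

Opt1: not dominated.
Opt2: not dominated (best weight).
Opt3: not dominated.
Opt4: not dominated.
Opt5: not dominated (best price).
Opt6: not dominated (best battery life).
Opt7: not dominated.
Opt8: dominated by Opt1 (price 2023≤2145, RAM 32≥29, weight 2.2≤2.3, battery life 19≥6).
Opt9: not dominated.
Opt10: not dominated (best RAM).
Pareto-optimal: Opt1, Opt2, Opt3, Opt4, Opt5, Opt6, Opt7, Opt9, Opt10 → 9.

9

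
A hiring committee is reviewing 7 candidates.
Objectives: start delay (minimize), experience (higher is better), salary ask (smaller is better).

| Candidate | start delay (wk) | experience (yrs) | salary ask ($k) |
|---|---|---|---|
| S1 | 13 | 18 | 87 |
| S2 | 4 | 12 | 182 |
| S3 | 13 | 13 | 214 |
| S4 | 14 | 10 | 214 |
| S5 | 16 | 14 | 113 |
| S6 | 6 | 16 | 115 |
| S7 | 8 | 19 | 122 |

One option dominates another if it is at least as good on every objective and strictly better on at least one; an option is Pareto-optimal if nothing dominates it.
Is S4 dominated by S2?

Yes

S2 vs S4: start delay 4≤14, experience 12≥10, salary ask 182≤214 — S2 is at least as good on every objective with at least one strict improvement.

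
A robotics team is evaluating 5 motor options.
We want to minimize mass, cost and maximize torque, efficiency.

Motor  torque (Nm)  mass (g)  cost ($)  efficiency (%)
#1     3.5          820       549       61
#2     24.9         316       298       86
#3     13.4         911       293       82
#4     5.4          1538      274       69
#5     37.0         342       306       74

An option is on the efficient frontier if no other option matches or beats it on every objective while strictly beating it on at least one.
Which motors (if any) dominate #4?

none

#1: worse on torque (3.5 vs 5.4).
#2: worse on cost (298 vs 274).
#3: worse on cost (293 vs 274).
#5: worse on cost (306 vs 274).
No option dominates #4.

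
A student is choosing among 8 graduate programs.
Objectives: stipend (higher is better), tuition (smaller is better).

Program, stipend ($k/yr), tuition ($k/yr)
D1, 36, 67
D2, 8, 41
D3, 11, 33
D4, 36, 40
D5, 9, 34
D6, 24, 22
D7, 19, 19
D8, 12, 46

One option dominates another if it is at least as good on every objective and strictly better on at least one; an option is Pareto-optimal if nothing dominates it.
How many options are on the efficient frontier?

D1: dominated by D4 (stipend 36≥36, tuition 40≤67).
D2: dominated by D3 (stipend 11≥8, tuition 33≤41).
D3: dominated by D6 (stipend 24≥11, tuition 22≤33).
D4: not dominated.
D5: dominated by D3 (stipend 11≥9, tuition 33≤34).
D6: not dominated.
D7: not dominated (best tuition).
D8: dominated by D4 (stipend 36≥12, tuition 40≤46).
Pareto-optimal: D4, D6, D7 → 3.

3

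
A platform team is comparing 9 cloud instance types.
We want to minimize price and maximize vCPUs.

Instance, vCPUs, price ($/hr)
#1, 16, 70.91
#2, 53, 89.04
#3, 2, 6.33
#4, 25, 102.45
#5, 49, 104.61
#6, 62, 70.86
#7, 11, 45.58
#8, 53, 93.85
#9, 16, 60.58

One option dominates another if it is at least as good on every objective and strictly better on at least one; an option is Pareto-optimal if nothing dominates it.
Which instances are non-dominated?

#1: dominated by #6 (vCPUs 62≥16, price 70.86≤70.91).
#2: dominated by #6 (vCPUs 62≥53, price 70.86≤89.04).
#3: not dominated (best price).
#4: dominated by #2 (vCPUs 53≥25, price 89.04≤102.45).
#5: dominated by #2 (vCPUs 53≥49, price 89.04≤104.61).
#6: not dominated (best vCPUs).
#7: not dominated.
#8: dominated by #2 (vCPUs 53≥53, price 89.04≤93.85).
#9: not dominated.

#3, #6, #7, #9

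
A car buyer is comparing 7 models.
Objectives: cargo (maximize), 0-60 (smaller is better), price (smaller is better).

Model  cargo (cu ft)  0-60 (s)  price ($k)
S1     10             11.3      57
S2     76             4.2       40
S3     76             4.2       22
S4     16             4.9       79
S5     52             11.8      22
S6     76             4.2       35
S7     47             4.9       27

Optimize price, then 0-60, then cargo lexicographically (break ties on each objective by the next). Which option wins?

S3

First minimize price: best is 22, kept {S3, S5}.
Then minimize 0-60: best is 4.2, kept {S3}.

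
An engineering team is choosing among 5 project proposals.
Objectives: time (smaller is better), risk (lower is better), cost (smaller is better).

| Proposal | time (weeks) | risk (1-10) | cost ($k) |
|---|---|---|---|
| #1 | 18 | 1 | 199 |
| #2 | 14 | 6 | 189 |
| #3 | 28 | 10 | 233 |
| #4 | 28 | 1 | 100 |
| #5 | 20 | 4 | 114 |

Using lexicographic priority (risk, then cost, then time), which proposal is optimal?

#4

First minimize risk: best is 1, kept {#1, #4}.
Then minimize cost: best is 100, kept {#4}.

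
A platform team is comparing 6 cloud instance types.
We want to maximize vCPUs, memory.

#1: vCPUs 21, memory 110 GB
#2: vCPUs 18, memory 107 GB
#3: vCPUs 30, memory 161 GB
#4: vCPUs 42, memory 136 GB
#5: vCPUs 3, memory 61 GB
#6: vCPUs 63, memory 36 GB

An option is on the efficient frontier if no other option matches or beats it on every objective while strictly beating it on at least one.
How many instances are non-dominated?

#1: dominated by #3 (vCPUs 30≥21, memory 161≥110).
#2: dominated by #1 (vCPUs 21≥18, memory 110≥107).
#3: not dominated (best memory).
#4: not dominated.
#5: dominated by #1 (vCPUs 21≥3, memory 110≥61).
#6: not dominated (best vCPUs).
Pareto-optimal: #3, #4, #6 → 3.

3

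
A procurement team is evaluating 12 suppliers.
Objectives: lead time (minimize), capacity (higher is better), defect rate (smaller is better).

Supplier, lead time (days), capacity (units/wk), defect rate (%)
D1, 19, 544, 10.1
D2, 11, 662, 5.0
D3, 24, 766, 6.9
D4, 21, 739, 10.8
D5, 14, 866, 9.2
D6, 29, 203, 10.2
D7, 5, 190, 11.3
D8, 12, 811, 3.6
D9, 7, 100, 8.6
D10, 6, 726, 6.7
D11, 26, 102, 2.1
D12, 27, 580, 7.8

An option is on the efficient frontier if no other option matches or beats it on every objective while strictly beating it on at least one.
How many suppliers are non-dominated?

6

D1: dominated by D2 (lead time 11≤19, capacity 662≥544, defect rate 5.0≤10.1).
D2: not dominated.
D3: dominated by D8 (lead time 12≤24, capacity 811≥766, defect rate 3.6≤6.9).
D4: dominated by D5 (lead time 14≤21, capacity 866≥739, defect rate 9.2≤10.8).
D5: not dominated (best capacity).
D6: dominated by D1 (lead time 19≤29, capacity 544≥203, defect rate 10.1≤10.2).
D7: not dominated (best lead time).
D8: not dominated.
D9: dominated by D10 (lead time 6≤7, capacity 726≥100, defect rate 6.7≤8.6).
D10: not dominated.
D11: not dominated (best defect rate).
D12: dominated by D2 (lead time 11≤27, capacity 662≥580, defect rate 5.0≤7.8).
Pareto-optimal: D2, D5, D7, D8, D10, D11 → 6.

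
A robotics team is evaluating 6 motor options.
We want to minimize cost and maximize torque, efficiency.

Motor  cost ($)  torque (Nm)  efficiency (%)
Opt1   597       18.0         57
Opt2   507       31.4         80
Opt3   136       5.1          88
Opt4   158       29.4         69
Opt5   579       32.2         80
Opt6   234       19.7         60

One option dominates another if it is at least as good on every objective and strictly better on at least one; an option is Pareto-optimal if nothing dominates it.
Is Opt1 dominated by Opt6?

Yes

Opt6 vs Opt1: cost 234≤597, torque 19.7≥18.0, efficiency 60≥57 — Opt6 is at least as good on every objective with at least one strict improvement.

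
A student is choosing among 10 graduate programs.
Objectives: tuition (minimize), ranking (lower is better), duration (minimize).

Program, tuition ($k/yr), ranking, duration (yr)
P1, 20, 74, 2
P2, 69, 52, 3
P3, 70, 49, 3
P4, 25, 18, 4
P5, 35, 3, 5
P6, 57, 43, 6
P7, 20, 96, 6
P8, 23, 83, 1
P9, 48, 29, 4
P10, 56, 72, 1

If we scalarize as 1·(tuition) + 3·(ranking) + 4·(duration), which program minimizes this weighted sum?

P5

P1: 1·20 + 3·74 + 4·2 = 250
P2: 1·69 + 3·52 + 4·3 = 237
P3: 1·70 + 3·49 + 4·3 = 229
P4: 1·25 + 3·18 + 4·4 = 95
P5: 1·35 + 3·3 + 4·5 = 64
P6: 1·57 + 3·43 + 4·6 = 210
P7: 1·20 + 3·96 + 4·6 = 332
P8: 1·23 + 3·83 + 4·1 = 276
P9: 1·48 + 3·29 + 4·4 = 151
P10: 1·56 + 3·72 + 4·1 = 276
Lowest: P5 at 64.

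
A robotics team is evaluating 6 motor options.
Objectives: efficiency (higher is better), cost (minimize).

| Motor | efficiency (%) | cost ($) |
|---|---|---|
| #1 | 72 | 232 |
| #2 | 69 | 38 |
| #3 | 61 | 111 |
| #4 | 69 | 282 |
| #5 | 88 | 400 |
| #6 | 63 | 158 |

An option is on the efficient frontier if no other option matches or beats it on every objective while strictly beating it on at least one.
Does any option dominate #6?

#2 vs #6: efficiency 69≥63, cost 38≤158 — #2 is at least as good on every objective and strictly better on at least one, so #2 dominates #6.

Yes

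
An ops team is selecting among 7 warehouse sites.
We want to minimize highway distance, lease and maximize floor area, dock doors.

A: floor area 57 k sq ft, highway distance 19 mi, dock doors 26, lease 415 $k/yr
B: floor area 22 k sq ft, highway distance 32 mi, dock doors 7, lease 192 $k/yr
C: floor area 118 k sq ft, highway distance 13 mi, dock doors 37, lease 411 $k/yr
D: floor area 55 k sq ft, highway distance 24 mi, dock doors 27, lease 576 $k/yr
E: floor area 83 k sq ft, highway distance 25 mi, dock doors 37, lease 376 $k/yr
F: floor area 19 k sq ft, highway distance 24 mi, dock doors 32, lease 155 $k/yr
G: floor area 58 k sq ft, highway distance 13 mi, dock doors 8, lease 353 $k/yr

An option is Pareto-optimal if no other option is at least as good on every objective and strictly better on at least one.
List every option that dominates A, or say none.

C: floor area 118≥57, highway distance 13≤19, dock doors 37≥26, lease 411≤415 — dominates A.
Others (B, D, E, F, G) are each worse than A on at least one objective.

C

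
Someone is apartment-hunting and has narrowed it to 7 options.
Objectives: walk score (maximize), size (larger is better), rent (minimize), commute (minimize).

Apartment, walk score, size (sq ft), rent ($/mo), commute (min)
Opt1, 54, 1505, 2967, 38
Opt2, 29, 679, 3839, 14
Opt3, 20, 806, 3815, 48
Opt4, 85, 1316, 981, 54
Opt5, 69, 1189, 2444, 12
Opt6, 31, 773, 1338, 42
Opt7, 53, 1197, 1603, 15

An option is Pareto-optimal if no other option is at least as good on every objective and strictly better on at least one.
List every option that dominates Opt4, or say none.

none

Opt1: worse on walk score (54 vs 85).
Opt2: worse on walk score (29 vs 85).
Opt3: worse on walk score (20 vs 85).
Opt5: worse on walk score (69 vs 85).
Opt6: worse on walk score (31 vs 85).
Opt7: worse on walk score (53 vs 85).
No option dominates Opt4.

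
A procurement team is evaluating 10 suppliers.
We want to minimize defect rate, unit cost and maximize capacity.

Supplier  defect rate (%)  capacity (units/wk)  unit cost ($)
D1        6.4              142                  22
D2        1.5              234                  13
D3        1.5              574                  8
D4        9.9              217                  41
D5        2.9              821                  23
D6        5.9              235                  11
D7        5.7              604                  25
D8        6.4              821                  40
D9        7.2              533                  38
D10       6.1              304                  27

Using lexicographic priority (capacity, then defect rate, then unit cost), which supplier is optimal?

First maximize capacity: best is 821, kept {D5, D8}.
Then minimize defect rate: best is 2.9, kept {D5}.

D5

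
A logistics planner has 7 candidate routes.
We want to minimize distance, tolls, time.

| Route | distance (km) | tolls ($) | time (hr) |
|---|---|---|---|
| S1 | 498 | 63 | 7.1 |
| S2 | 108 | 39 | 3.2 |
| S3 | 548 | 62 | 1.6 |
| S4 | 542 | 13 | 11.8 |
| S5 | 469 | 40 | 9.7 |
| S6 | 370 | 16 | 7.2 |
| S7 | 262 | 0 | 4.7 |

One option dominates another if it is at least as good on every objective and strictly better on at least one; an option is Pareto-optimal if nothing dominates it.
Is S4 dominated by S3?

S3 vs S4: S3 is worse on distance (548 vs 542), so it does not dominate S4.

No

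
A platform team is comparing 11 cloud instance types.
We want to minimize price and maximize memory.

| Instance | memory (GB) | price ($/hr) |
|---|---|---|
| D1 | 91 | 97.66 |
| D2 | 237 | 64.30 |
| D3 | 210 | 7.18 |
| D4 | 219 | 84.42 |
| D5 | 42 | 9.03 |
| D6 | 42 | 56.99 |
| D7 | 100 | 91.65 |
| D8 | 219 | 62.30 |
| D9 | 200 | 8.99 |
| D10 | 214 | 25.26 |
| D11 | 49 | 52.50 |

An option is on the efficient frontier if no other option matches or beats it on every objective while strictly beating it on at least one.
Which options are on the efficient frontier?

D1: dominated by D2 (memory 237≥91, price 64.30≤97.66).
D2: not dominated (best memory).
D3: not dominated (best price).
D4: dominated by D2 (memory 237≥219, price 64.30≤84.42).
D5: dominated by D3 (memory 210≥42, price 7.18≤9.03).
D6: dominated by D3 (memory 210≥42, price 7.18≤56.99).
D7: dominated by D2 (memory 237≥100, price 64.30≤91.65).
D8: not dominated.
D9: dominated by D3 (memory 210≥200, price 7.18≤8.99).
D10: not dominated.
D11: dominated by D3 (memory 210≥49, price 7.18≤52.50).

D2, D3, D8, D10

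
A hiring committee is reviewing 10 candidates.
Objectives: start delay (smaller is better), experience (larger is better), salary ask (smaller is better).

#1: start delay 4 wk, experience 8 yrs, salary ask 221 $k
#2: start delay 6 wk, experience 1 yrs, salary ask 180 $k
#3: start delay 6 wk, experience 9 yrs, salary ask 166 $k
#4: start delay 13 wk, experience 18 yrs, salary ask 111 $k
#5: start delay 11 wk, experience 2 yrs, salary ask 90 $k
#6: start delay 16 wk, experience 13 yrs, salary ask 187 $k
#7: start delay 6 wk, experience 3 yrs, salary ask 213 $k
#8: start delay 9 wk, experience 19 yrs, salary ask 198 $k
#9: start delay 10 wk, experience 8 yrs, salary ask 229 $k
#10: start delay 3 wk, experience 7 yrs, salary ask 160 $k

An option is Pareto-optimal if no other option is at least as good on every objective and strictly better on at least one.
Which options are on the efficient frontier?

#1, #3, #4, #5, #8, #10

#1: not dominated.
#2: dominated by #3 (start delay 6≤6, experience 9≥1, salary ask 166≤180).
#3: not dominated.
#4: not dominated.
#5: not dominated (best salary ask).
#6: dominated by #4 (start delay 13≤16, experience 18≥13, salary ask 111≤187).
#7: dominated by #3 (start delay 6≤6, experience 9≥3, salary ask 166≤213).
#8: not dominated (best experience).
#9: dominated by #1 (start delay 4≤10, experience 8≥8, salary ask 221≤229).
#10: not dominated (best start delay).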